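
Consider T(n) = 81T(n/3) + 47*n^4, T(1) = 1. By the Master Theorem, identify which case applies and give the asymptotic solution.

a=81, b=3, f(n)=47*n^4.
log_3(81) = 4, so n^(log_b(a)) = n^4.
f(n) = Theta(n^4), so Case 2 applies.
T(n) = Theta(n^4 log n).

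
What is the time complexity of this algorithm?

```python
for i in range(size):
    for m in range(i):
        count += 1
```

Time complexity: O(n^2).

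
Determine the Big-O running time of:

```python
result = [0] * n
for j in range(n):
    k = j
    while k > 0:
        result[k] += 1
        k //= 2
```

Time complexity: O(n log n).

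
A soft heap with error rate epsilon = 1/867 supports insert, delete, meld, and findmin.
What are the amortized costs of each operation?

Soft heaps (Chazelle) allow up to an epsilon = 1/867 fraction of elements to have corrupted (raised) keys. Insert is O(log(1/epsilon)) = O(log 867) amortized -- the structure maintains heap-ordered binary trees of rank bounded by O(log(1/epsilon)). Meld concatenates root lists: O(1) amortized. Delete and findmin are O(1) amortized.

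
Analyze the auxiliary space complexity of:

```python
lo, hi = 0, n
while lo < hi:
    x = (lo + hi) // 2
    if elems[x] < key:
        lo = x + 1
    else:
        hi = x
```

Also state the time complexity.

Space complexity: O(1).
Only a constant amount of auxiliary storage is used; nothing grows with n.
Time complexity: O(log n).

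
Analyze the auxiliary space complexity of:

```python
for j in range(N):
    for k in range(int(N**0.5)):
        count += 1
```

Space complexity: O(1).
Only a constant amount of auxiliary storage is used; nothing grows with n.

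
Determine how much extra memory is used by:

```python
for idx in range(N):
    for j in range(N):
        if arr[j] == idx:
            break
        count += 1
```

Space complexity: O(1).
Only a constant amount of auxiliary storage is used; nothing grows with n.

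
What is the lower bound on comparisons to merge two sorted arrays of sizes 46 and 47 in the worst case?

Adversary: with |46 - 47| <= 1 the inputs can be fully interleaved so that every adjacent pair in the merged output comes from different arrays. Then each of the 92 adjacent pairs must be directly compared, or the algorithm cannot determine their relative order. Standard merge meets this bound.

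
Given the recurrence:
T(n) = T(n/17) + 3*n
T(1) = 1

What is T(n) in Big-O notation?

Geometric series: 3*n*(1 + 1/17 + 1/17^2 + ...) = O(n). T(n) = O(n).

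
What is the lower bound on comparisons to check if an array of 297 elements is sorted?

To verify 297 elements are sorted, we must compare each consecutive pair. Skipping any pair allows an adversary to swap them. Therefore 296 comparisons are necessary and sufficient.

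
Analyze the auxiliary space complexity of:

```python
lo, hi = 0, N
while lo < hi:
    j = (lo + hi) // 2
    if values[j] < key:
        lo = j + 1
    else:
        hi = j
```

Space complexity: O(1).
Only a constant amount of auxiliary storage is used; nothing grows with n.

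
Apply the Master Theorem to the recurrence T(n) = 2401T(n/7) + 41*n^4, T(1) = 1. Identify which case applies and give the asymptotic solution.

a=2401, b=7, f(n)=41*n^4.
log_7(2401) = 4, so n^(log_b(a)) = n^4.
f(n) = Theta(n^4), so Case 2 applies.
T(n) = Theta(n^4 log n).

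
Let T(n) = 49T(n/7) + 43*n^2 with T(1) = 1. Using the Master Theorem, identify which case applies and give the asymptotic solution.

a=49, b=7, f(n)=43*n^2.
log_7(49) = 2, so n^(log_b(a)) = n^2.
f(n) = Theta(n^2), so Case 2 applies.
T(n) = Theta(n^2 log n).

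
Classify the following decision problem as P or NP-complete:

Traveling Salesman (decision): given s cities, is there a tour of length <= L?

This problem is NP-complete: reduces from Hamiltonian Cycle.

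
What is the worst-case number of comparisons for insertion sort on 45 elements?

Insertion sort on reverse-sorted input: 1 + 2 + ... + (45-1) = 990 comparisons.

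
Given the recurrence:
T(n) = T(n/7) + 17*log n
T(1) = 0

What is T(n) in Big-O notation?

Each of the log_7(n) levels adds O(log n). T(n) = O(log^2 n).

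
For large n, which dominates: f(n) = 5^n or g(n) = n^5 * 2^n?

f(n) = 5^n grows faster: 5^n / (n^5 2^n) = (5/2)^n / n^5 -> infinity since 5/2 > 1.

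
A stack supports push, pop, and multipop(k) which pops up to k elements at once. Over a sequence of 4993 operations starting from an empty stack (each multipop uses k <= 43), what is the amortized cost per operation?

Each element is pushed exactly once and popped at most once (whether by pop or as part of a multipop). So the total number of individual pops over the whole sequence is at most the number of pushes, which is at most 4993. Total work <= 2 * 4993, hence O(1) amortized per operation.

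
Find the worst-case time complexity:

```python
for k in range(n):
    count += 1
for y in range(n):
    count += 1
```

Time complexity: O(n).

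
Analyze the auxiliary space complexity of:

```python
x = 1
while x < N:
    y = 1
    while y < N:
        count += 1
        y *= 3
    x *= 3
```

Space complexity: O(1).
Only a constant amount of auxiliary storage is used; nothing grows with n.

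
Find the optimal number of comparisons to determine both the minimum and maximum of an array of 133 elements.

Naive approach: 264 comparisons (132 for max + 132 for min).
Optimal: Compare elements in pairs first (floor(n/2) = 66 comparisons), then find max among winners and min among losers (66 comparisons each).
Total: ceil(3n/2) - 2 = 198 comparisons. An adversary argument shows this is also a lower bound.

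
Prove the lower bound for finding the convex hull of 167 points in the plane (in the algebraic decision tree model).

Reduction from sorting: given 167 numbers x_1,...,x_{167}, map x_i to the point (x_i, x_i^2) on the parabola y = x^2. All points are on the convex hull, and walking the hull gives them in sorted x-order. Since sorting requires Omega(n log n), so does planar convex hull.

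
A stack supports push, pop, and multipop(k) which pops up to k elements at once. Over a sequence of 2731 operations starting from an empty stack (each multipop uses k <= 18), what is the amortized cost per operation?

Each element is pushed exactly once and popped at most once (whether by pop or as part of a multipop). So the total number of individual pops over the whole sequence is at most the number of pushes, which is at most 2731. Total work <= 2 * 2731, hence O(1) amortized per operation.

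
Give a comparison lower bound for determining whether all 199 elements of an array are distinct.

In the algebraic decision-tree model, the YES region for element distinctness on 199 elements has 199! connected components (one per ordering). Ben-Or's theorem then gives a lower bound of Omega(log(n!)) = Omega(n log n).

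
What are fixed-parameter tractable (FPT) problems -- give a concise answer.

A problem parameterized by k is FPT if it can be solved in time f(k) * n^O(1), where f is any computable function of k alone. Vertex Cover parameterized by solution size k is FPT: O(2^k * n). The W-hierarchy (W[1], W[2], ...) classifies parameterized problems by hardness; Clique parameterized by clique size is W[1]-complete.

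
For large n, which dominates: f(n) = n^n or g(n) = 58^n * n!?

g(n) = 58^n * n! grows faster: by Stirling n! ~ sqrt(2 pi n)(n/e)^n, so 58^n n! / n^n ~ (58/e)^n sqrt(2 pi n) -> infinity since 58/e > 1.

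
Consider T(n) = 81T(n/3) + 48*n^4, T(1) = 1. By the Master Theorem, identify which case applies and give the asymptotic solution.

a=81, b=3, f(n)=48*n^4.
log_3(81) = 4, so n^(log_b(a)) = n^4.
f(n) = Theta(n^4), so Case 2 applies.
T(n) = Theta(n^4 log n).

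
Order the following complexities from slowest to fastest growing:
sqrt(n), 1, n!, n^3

Ordered by growth rate: 1 < sqrt(n) < n^3 < n!.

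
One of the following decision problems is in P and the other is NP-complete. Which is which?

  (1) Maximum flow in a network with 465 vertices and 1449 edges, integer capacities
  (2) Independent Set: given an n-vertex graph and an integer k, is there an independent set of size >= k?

(1) is P: Edmonds-Karp / push-relabel run in polynomial time.
(2) is NP-complete: complement of Clique (with k part of the input).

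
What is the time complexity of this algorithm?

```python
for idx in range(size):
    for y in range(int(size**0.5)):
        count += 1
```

Time complexity: O(n * sqrt(n)).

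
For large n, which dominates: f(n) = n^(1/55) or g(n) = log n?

f(n) = n^(1/55) grows faster: any positive power of n dominates log n.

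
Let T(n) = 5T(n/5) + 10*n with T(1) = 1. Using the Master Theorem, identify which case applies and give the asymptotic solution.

a=5, b=5, f(n)=10*n.
log_5(5) = 1, so n^(log_b(a)) = n.
f(n) = Theta(n), so Case 2 applies.
T(n) = Theta(n log n).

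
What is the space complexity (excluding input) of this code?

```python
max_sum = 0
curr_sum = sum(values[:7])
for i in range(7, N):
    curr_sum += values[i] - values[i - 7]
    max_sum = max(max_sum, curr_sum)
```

Space complexity: O(1).
Only a constant amount of auxiliary storage is used; nothing grows with n.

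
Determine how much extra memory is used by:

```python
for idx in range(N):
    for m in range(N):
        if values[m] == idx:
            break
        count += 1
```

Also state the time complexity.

Space complexity: O(1).
Only a constant amount of auxiliary storage is used; nothing grows with n.
Time complexity: O(n^2).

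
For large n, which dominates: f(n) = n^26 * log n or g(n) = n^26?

f(n) = n^26 * log n grows faster: extra log n factor -> infinity.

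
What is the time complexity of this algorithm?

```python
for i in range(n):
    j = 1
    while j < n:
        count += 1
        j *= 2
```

Time complexity: O(n log n).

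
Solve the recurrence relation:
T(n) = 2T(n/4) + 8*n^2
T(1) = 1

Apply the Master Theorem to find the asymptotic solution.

a=2, b=4, f(n)=8*n^2. log_4(2) = 0.5 < 2. Case 3: T(n) = O(n^2).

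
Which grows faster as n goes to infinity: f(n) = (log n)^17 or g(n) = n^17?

g(n) = n^17 grows faster: any positive polynomial dominates any polylog.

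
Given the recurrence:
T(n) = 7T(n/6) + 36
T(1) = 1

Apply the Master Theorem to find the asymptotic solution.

a=7, b=6, f(n)=36. log_6(7) = 1.086. Case 1 of Master Theorem: T(n) = O(n^1.086).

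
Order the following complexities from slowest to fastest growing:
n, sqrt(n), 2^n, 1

Ordered by growth rate: 1 < sqrt(n) < n < 2^n.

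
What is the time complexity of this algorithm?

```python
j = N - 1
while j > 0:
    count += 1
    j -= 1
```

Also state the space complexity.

Time complexity: O(n).
Space complexity: O(1).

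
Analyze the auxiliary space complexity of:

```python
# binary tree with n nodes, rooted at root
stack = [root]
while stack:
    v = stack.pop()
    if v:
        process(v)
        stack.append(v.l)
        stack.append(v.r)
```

Space complexity: O(n).
Auxiliary storage grows linearly with the input size n in the worst case.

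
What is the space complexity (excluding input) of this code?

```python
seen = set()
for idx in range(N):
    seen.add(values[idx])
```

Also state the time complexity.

Space complexity: O(n).
Auxiliary storage grows linearly with the input size n in the worst case.
Time complexity: O(n).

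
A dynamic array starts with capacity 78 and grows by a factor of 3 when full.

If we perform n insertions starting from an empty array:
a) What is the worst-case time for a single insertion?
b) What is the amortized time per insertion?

(a) Worst-case single insertion: O(n) -- when the array is full at capacity c, the resize copies all c elements, and c can be Theta(n).
(b) Resizes happen at sizes 78, 234, 702, ... Total copy cost for n insertions: 78 + 234 + ... = O(n) (geometric series with ratio 1/3). Amortized cost per insertion: O(n)/n = O(1).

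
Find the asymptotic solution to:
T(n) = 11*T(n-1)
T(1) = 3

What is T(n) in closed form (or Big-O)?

Each step multiplies by 11. T(n) = T(1)*11^(n-1) = 3*11^(n-1).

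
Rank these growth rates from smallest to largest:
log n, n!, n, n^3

Ordered by growth rate: log n < n < n^3 < n!.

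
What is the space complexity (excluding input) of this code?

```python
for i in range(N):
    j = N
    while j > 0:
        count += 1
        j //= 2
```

Space complexity: O(1).
Only a constant amount of auxiliary storage is used; nothing grows with n.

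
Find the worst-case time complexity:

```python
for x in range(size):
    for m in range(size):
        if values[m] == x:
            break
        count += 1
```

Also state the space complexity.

Time complexity: O(n^2).
Space complexity: O(1).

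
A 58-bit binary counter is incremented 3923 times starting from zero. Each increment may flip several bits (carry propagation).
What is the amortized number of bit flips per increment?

Bit i flips on every 2^i-th increment, so over 3923 increments bit i flips floor(3923/2^i) times. Summing over i: total flips < 2 * 3923. Amortized: < 2 = O(1) per increment.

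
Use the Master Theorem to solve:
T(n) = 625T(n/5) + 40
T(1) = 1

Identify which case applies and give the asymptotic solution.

a=625, b=5, f(n)=40.
log_5(625) = 4 > 0.
Since f(n) = O(n^0) is polynomially smaller than n^4, Case 1 applies.
T(n) = Theta(n^4).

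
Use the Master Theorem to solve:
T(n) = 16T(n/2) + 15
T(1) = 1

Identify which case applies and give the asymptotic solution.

a=16, b=2, f(n)=15.
log_2(16) = 4 > 0.
Since f(n) = O(n^0) is polynomially smaller than n^4, Case 1 applies.
T(n) = Theta(n^4).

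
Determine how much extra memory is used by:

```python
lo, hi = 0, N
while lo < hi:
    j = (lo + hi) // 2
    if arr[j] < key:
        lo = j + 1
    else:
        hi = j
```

Space complexity: O(1).
Only a constant amount of auxiliary storage is used; nothing grows with n.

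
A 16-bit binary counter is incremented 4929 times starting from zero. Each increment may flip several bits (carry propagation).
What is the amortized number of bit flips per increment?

Bit i flips on every 2^i-th increment, so over 4929 increments bit i flips floor(4929/2^i) times. Summing over i: total flips < 2 * 4929. Amortized: < 2 = O(1) per increment.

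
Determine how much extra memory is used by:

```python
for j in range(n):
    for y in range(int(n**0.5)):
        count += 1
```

Space complexity: O(1).
Only a constant amount of auxiliary storage is used; nothing grows with n.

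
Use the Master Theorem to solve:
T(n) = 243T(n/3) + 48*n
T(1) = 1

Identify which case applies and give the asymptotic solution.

a=243, b=3, f(n)=48*n.
log_3(243) = 5 > 1.
Since f(n) = O(n^1) is polynomially smaller than n^5, Case 1 applies.
T(n) = Theta(n^5).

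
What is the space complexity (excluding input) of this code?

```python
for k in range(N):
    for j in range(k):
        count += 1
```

Space complexity: O(1).
Only a constant amount of auxiliary storage is used; nothing grows with n.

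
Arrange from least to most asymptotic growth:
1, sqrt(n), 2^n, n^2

Ordered by growth rate: 1 < sqrt(n) < n^2 < 2^n.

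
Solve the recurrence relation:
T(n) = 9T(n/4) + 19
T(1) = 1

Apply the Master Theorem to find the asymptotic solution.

a=9, b=4, f(n)=19. log_4(9) = 1.585. Case 1 of Master Theorem: T(n) = O(n^1.585).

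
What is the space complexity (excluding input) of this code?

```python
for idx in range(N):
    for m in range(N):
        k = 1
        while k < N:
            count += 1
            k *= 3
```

Space complexity: O(1).
Only a constant amount of auxiliary storage is used; nothing grows with n.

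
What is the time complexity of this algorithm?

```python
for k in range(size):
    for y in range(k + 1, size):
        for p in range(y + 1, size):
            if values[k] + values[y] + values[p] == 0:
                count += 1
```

Time complexity: O(n^3).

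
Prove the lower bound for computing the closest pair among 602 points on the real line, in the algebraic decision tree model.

Reduction from element distinctness: given 602 reals, the closest-pair distance is 0 iff two are equal. Element distinctness has an Omega(n log n) lower bound in the algebraic decision tree model (Ben-Or). Therefore closest pair on a line also requires Omega(n log n). Sorting then a linear scan achieves this.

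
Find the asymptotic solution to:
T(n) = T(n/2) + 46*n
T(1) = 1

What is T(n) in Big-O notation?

Geometric series: 46*n*(1 + 1/2 + 1/2^2 + ...) = O(n). T(n) = O(n).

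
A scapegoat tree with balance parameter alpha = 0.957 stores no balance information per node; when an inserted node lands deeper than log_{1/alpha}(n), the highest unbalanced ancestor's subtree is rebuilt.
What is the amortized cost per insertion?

Search/insert path is O(log n). A rebuild of a subtree of size s costs O(s), but with alpha = 0.957 at least Omega(s) insertions must have occurred in that subtree since its last rebuild. Charging O(1) of the rebuild to each such insertion gives O(log n) amortized.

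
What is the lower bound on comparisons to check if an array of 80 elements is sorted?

To verify 80 elements are sorted, we must compare each consecutive pair. Skipping any pair allows an adversary to swap them. Therefore 79 comparisons are necessary and sufficient.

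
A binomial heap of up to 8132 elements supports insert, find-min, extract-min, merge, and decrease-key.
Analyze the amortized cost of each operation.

A binomial heap with n <= 8132 elements has at most floor(log_2 8132) + 1 = 13 trees. Using potential Phi = number of trees: Insert adds one tree, but cascading merges reduce count -- amortized O(1). Find-min reads the cached minimum pointer: O(1). Extract-min creates O(log n) new trees: O(log n). Merge combines tree lists: O(log n). Decrease-key sifts the element up its tree of height <= log n: O(log n).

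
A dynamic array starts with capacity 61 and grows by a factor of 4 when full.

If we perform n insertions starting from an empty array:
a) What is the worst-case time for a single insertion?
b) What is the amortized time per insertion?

(a) Worst-case single insertion: O(n) -- when the array is full at capacity c, the resize copies all c elements, and c can be Theta(n).
(b) Resizes happen at sizes 61, 244, 976, ... Total copy cost for n insertions: 61 + 244 + ... = O(n) (geometric series with ratio 1/4). Amortized cost per insertion: O(n)/n = O(1).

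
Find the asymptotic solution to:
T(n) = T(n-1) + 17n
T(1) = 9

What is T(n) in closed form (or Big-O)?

Unrolling: T(n) = 9 + 17*(2 + 3 + ... + n) = 9 + 17*(n(n+1)/2 - 1) = O(n^2).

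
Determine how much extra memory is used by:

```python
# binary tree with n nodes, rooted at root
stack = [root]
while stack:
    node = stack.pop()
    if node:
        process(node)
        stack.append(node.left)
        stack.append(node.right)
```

Space complexity: O(n).
Auxiliary storage grows linearly with the input size n in the worst case.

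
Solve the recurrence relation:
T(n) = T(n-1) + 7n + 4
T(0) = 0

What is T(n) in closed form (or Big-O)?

Dominant term in sum is 7*sum(i, i=1..n) = 7*n*(n+1)/2 = O(n^2).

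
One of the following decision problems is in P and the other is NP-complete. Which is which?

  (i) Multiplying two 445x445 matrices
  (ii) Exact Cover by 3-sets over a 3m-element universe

(i) is P: the schoolbook algorithm runs in O(n^3).
(ii) is NP-complete: one of Karp's 21 NP-complete problems.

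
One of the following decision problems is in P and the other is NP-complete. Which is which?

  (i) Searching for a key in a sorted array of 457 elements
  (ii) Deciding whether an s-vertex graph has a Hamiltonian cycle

(i) is P: binary search runs in O(log n).
(ii) is NP-complete: one of Karp's 21 NP-complete problems.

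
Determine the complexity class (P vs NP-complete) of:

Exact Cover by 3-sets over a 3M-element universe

This problem is NP-complete: one of Karp's 21 NP-complete problems.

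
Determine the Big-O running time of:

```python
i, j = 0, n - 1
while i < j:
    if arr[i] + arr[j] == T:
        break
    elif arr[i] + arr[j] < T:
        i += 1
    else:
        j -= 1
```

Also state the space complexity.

Time complexity: O(n).
Space complexity: O(1).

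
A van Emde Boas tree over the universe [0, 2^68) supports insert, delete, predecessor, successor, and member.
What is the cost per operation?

vEB recursively partitions [0, 295147905179352825856) into sqrt(u) clusters of size sqrt(u). Each operation recurses into either one cluster or the summary, never both: T(u) = T(sqrt(u)) + O(1) => T(u) = O(log log u) = O(log 68). This is worst-case, not just amortized.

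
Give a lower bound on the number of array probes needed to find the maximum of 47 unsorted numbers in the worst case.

Adversary: any unprobed cell could hold a value larger than everything seen so far. If fewer than 47 cells are probed, the adversary places the max in an unprobed cell. So all 47 cells must be examined; together with 47-1 comparisons this is tight.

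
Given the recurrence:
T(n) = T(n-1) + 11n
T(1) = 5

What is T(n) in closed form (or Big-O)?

Unrolling: T(n) = 5 + 11*(2 + 3 + ... + n) = 5 + 11*(n(n+1)/2 - 1) = O(n^2).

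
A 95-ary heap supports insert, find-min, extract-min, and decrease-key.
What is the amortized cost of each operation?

The 95-ary heap has height O(log_95 n). Insert sifts up: O(log_95 n). Find-min reads the root: O(1). Extract-min sifts down comparing 95 children per level: O(95 * log_95 n). Decrease-key sifts up: O(log_95 n).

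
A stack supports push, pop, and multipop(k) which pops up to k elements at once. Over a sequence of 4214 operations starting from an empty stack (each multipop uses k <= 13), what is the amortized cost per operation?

Each element is pushed exactly once and popped at most once (whether by pop or as part of a multipop). So the total number of individual pops over the whole sequence is at most the number of pushes, which is at most 4214. Total work <= 2 * 4214, hence O(1) amortized per operation.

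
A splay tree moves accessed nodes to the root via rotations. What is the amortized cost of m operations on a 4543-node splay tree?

Using a potential function Phi = sum of log(size of subtree) for each node, each splay operation has amortized cost O(log n) where n = 4543. Bad individual operations (O(n)) are offset by decreased potential.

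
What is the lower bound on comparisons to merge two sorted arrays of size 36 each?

To merge two sorted arrays of size 36, we need at least 71 comparisons in the worst case. An adversary can force every element to be compared.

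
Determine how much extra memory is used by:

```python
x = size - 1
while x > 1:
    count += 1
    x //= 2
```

Space complexity: O(1).
Only a constant amount of auxiliary storage is used; nothing grows with n.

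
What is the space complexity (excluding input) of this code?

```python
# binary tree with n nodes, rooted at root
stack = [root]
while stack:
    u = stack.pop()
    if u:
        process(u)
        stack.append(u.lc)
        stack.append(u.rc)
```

Space complexity: O(n).
Auxiliary storage grows linearly with the input size n in the worst case.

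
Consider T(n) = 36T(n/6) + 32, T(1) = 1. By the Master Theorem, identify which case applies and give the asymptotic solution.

a=36, b=6, f(n)=32.
log_6(36) = 2 > 0.
Since f(n) = O(n^0) is polynomially smaller than n^2, Case 1 applies.
T(n) = Theta(n^2).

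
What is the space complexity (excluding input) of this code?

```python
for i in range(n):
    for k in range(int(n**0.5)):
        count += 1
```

Space complexity: O(1).
Only a constant amount of auxiliary storage is used; nothing grows with n.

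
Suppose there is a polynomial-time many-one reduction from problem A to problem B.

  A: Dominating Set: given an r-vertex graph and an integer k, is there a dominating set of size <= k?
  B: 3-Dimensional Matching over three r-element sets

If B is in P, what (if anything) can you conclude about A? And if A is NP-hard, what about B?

A poly-time reduction A <=_p B means any A-instance can be transformed to a B-instance in poly time.
If B is in P: compose the reduction with B's poly-time algorithm to solve A in poly time, so A is in P.
If A is NP-hard: every NP problem reduces to A, which reduces to B; composing reductions, every NP problem reduces to B, so B is NP-hard.
(Here in fact A is NP-complete and B is NP-complete.)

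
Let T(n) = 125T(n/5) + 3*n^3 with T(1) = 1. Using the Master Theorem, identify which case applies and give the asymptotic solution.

a=125, b=5, f(n)=3*n^3.
log_5(125) = 3, so n^(log_b(a)) = n^3.
f(n) = Theta(n^3), so Case 2 applies.
T(n) = Theta(n^3 log n).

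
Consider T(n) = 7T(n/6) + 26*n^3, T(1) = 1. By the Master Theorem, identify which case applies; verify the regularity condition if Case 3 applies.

a=7, b=6, f(n)=26*n^3.
log_6(7) = 1.086 < 3.
f(n) = Omega(n^(1.086+epsilon)) for some epsilon > 0, so Case 3 is the candidate.
Regularity: a*f(n/b) = 7*26*(n/6)^3 = (7/216)*26*n^3 <= c*f(n) with c = 7/216 < 1. Satisfied.
Case 3: T(n) = Theta(n^3).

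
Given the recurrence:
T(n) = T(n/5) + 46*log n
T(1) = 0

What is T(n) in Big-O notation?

Each of the log_5(n) levels adds O(log n). T(n) = O(log^2 n).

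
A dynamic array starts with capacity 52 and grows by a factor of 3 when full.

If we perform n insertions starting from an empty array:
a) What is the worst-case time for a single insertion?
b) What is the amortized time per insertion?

(a) Worst-case single insertion: O(n) -- when the array is full at capacity c, the resize copies all c elements, and c can be Theta(n).
(b) Resizes happen at sizes 52, 156, 468, ... Total copy cost for n insertions: 52 + 156 + ... = O(n) (geometric series with ratio 1/3). Amortized cost per insertion: O(n)/n = O(1).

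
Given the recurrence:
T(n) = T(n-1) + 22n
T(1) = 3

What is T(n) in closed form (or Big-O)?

Unrolling: T(n) = 3 + 22*(2 + 3 + ... + n) = 3 + 22*(n(n+1)/2 - 1) = O(n^2).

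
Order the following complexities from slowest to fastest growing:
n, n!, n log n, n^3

Ordered by growth rate: n < n log n < n^3 < n!.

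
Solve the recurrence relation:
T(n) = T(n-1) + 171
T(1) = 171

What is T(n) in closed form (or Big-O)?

Unrolling: T(n) = T(n-1) + 171 = T(n-2) + 2*171 = ... = T(1) + (n-1)*171 = 171 + (n-1)*171 = 171n.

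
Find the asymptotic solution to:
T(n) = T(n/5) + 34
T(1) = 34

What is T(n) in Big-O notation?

Each step divides n by 5 and adds 34. After log_5(n) steps, T(n) = O(log n).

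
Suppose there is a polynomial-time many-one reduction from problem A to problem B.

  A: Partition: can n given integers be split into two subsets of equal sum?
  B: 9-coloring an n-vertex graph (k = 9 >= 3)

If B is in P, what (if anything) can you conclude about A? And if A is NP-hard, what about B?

A poly-time reduction A <=_p B means any A-instance can be transformed to a B-instance in poly time.
If B is in P: compose the reduction with B's poly-time algorithm to solve A in poly time, so A is in P.
If A is NP-hard: every NP problem reduces to A, which reduces to B; composing reductions, every NP problem reduces to B, so B is NP-hard.
(Here in fact A is NP-complete and B is NP-complete.)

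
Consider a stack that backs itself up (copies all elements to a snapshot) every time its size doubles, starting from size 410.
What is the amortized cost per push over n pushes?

Backups occur at sizes 410, 820, 1640, ..., copying 410 + 820 + 1640 + ... <= 2n elements total (geometric series). Spread over n pushes, the amortized backup cost is O(1) per push.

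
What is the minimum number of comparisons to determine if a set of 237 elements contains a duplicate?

Determining if 237 elements are all distinct requires Omega(n log n) comparisons in the comparison model. This follows from the element distinctness lower bound.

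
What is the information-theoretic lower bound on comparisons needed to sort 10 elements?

There are 10! = 3628800 possible orderings. Each comparison gives 1 bit. We need at least ceil(log_2(3628800)) = 22 comparisons.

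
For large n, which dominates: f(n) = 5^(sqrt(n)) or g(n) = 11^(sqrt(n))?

g(n) = 11^(sqrt(n)) grows faster: ratio is (11/5)^(sqrt(n)) -> infinity since 11/5 > 1.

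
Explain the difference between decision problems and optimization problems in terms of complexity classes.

Decision problems have yes/no answers and are classified into P, NP, etc. Optimization problems seek the best solution. Every optimization problem has a corresponding decision version. If the decision version is NP-complete, the optimization version is NP-hard.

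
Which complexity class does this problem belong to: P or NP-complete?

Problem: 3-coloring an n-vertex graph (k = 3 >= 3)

This problem is NP-complete: graph k-coloring for k>=3 is NP-complete by reduction from 3-SAT.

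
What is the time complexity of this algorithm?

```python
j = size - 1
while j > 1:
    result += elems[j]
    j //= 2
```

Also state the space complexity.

Time complexity: O(log n).
Space complexity: O(1).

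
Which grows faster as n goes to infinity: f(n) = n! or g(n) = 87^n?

f(n) = n! grows faster: n!/87^n -> infinity by Stirling.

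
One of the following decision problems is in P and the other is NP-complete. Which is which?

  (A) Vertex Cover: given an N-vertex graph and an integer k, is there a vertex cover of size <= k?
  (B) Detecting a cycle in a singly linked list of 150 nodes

(A) is NP-complete: one of Karp's 21 NP-complete problems (with k part of the input; for any fixed constant k it is in P).
(B) is P: Floyd's tortoise-and-hare runs in O(n) time, O(1) space.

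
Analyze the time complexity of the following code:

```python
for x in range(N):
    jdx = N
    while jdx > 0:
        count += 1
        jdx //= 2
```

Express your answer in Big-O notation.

Time complexity: O(n log n).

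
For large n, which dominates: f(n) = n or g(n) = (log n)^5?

f(n) = n grows faster: any positive polynomial dominates any polylog.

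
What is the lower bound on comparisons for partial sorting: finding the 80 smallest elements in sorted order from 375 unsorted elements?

Finding 80 smallest of 375 in sorted order: Omega(375) to identify the 80 smallest, plus Omega(80 log 80) to sort them. Total: Omega(n + k log k).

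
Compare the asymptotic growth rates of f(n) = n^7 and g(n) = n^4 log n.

f(n) = n^7 grows faster: n^7 / (n^4 log n) = n^3/log n -> infinity.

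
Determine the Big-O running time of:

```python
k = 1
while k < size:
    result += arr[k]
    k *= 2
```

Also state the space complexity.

Time complexity: O(log n).
Space complexity: O(1).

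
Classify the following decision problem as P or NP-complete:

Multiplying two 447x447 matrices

This problem is in P: the schoolbook algorithm runs in O(n^3).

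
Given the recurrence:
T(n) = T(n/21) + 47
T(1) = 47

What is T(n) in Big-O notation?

Each step divides n by 21 and adds 47. After log_21(n) steps, T(n) = O(log n).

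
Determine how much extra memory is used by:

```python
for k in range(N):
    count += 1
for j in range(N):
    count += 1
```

Space complexity: O(1).
Only a constant amount of auxiliary storage is used; nothing grows with n.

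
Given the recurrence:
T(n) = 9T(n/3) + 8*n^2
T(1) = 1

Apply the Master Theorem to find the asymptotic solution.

a=9, b=3, f(n)=8*n^2. log_3(9) = 2. Case 2: T(n) = O(n^2 log n).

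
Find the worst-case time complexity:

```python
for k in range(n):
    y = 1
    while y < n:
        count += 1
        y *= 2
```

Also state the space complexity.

Time complexity: O(n log n).
Space complexity: O(1).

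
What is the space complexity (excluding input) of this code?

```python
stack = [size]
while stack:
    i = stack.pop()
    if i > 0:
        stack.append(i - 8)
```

Space complexity: O(1).
Only a constant amount of auxiliary storage is used; nothing grows with n.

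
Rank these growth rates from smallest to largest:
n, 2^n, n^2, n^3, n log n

Ordered by growth rate: n < n log n < n^2 < n^3 < 2^n.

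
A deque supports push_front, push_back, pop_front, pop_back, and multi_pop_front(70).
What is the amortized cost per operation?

Assign 2 credits to each push operation. A pop uses 1 saved credit. multi_pop_front(70) uses up to 70 saved credits from previous pushes. Credits never go negative. Amortized cost is O(1).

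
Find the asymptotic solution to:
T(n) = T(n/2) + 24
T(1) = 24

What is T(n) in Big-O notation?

Each step divides n by 2 and adds 24. After log_2(n) steps, T(n) = O(log n).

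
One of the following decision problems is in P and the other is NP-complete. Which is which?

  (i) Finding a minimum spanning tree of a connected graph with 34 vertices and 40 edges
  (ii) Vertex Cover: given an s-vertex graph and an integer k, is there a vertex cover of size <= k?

(i) is P: Kruskal's / Prim's algorithms run in polynomial time.
(ii) is NP-complete: one of Karp's 21 NP-complete problems (with k part of the input; for any fixed constant k it is in P).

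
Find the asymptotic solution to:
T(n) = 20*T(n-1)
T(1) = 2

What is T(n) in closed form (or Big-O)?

Each step multiplies by 20. T(n) = T(1)*20^(n-1) = 2*20^(n-1).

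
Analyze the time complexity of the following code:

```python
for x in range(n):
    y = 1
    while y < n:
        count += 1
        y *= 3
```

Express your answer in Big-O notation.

Time complexity: O(n log n).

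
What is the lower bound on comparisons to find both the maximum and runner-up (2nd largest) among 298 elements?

Lower bound: finding the max needs 298-1 comparisons. By an adversary weight-doubling argument, the maximum element must personally win at least ceil(log_2(298)) = 9 comparisons in any correct algorithm. The 2nd largest is among those 9 direct losers, and distinguishing it requires 9-1 more comparisons. Total >= 298-1 + 9-1 = 305. A balanced tournament achieves this bound exactly.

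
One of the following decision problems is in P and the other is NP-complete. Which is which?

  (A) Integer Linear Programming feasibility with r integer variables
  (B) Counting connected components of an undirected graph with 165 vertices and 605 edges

(A) is NP-complete: ILP feasibility is NP-complete (LP relaxation is in P).
(B) is P: BFS/DFS visits each vertex and edge once: O(V+E).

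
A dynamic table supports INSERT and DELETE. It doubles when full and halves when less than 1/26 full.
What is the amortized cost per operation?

Using potential function Phi = |2*num_items - table_size| when load > 1/2, and Phi = table_size/2 - num_items otherwise. The gap of 1/26 vs 1/2 for shrinking prevents thrashing. Both insert and delete have O(1) amortized cost.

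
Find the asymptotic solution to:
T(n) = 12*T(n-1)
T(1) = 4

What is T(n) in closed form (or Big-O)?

Each step multiplies by 12. T(n) = T(1)*12^(n-1) = 4*12^(n-1).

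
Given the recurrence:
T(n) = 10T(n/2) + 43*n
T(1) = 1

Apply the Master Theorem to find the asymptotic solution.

a=10, b=2, f(n)=43*n. log_2(10) = 3.322. Case 1 of Master Theorem: T(n) = O(n^3.322).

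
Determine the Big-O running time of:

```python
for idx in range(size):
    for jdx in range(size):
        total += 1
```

Time complexity: O(n^2).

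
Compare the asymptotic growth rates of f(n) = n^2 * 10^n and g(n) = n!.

g(n) = n! grows faster: by Stirling n! ~ (n/e)^n sqrt(2*pi*n); (n/e)^n eventually dominates n^2 * 10^n.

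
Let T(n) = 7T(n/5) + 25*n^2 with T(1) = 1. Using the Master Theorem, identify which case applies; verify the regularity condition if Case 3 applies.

a=7, b=5, f(n)=25*n^2.
log_5(7) = 1.209 < 2.
f(n) = Omega(n^(1.209+epsilon)) for some epsilon > 0, so Case 3 is the candidate.
Regularity: a*f(n/b) = 7*25*(n/5)^2 = (7/25)*25*n^2 <= c*f(n) with c = 7/25 < 1. Satisfied.
Case 3: T(n) = Theta(n^2).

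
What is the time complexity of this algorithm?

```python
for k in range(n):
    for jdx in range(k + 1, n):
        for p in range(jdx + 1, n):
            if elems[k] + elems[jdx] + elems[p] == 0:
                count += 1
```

Time complexity: O(n^3).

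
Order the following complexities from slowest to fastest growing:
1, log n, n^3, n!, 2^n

Ordered by growth rate: 1 < log n < n^3 < 2^n < n!.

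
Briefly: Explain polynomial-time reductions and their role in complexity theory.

A poly-time reduction from A to B transforms any instance of A into an instance of B in polynomial time. If A reduces to B and B is in P, then A is in P. If A is NP-hard and A reduces to B, then B is NP-hard. Reductions transfer hardness upward and tractability downward.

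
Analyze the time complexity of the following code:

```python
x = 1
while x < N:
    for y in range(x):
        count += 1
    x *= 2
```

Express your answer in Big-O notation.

Time complexity: O(n).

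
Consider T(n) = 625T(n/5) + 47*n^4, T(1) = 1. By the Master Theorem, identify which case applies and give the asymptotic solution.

a=625, b=5, f(n)=47*n^4.
log_5(625) = 4, so n^(log_b(a)) = n^4.
f(n) = Theta(n^4), so Case 2 applies.
T(n) = Theta(n^4 log n).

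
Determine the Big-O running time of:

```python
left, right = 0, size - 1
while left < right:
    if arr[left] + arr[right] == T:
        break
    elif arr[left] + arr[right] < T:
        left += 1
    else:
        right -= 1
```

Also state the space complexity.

Time complexity: O(n).
Space complexity: O(1).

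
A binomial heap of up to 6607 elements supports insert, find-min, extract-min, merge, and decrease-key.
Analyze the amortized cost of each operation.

A binomial heap with n <= 6607 elements has at most floor(log_2 6607) + 1 = 13 trees. Using potential Phi = number of trees: Insert adds one tree, but cascading merges reduce count -- amortized O(1). Find-min reads the cached minimum pointer: O(1). Extract-min creates O(log n) new trees: O(log n). Merge combines tree lists: O(log n). Decrease-key sifts the element up its tree of height <= log n: O(log n).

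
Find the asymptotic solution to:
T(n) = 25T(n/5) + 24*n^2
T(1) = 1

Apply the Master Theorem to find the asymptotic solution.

a=25, b=5, f(n)=24*n^2. log_5(25) = 2. Case 2: T(n) = O(n^2 log n).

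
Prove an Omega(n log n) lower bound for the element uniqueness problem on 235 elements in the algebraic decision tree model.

In the algebraic decision tree model, element uniqueness on 235 elements is equivalent to determining which cell of an arrangement of C(235,2) = 27495 hyperplanes x_i = x_j contains the input point. Ben-Or's theorem shows this requires Omega(n log n).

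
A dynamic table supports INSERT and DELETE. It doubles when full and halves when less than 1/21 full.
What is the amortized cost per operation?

Using potential function Phi = |2*num_items - table_size| when load > 1/2, and Phi = table_size/2 - num_items otherwise. The gap of 1/21 vs 1/2 for shrinking prevents thrashing. Both insert and delete have O(1) amortized cost.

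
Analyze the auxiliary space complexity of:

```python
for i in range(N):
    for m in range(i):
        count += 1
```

Space complexity: O(1).
Only a constant amount of auxiliary storage is used; nothing grows with n.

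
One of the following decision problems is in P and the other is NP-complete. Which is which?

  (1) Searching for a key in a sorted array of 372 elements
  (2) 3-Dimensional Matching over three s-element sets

(1) is P: binary search runs in O(log n).
(2) is NP-complete: one of Karp's 21 NP-complete problems.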